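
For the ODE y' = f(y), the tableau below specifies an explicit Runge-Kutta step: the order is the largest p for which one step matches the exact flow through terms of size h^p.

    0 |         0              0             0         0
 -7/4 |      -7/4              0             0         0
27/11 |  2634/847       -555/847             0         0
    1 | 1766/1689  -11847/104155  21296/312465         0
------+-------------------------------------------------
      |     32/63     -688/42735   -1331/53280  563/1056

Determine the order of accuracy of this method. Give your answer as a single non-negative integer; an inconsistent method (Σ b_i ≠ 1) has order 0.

b = (32/63, -688/42735, -1331/53280, 563/1056)
c = (0, -7/4, 27/11, 1)
Ac = (0, 0, 555/484, 825/2252)
Σ b_i: 32/63·1 + (-688/42735)·1 + (-1331/53280)·1 + 563/1056·1 = 1 ✓
b·c: (-688/42735)·(-7/4) + (-1331/53280)·27/11 + 563/1056·1 = 1/2 ✓
b·c²: (-688/42735)·49/16 + (-1331/53280)·729/121 + 563/1056·1 = 1/3 ✓
b·Ac: (-1331/53280)·555/484 + 563/1056·825/2252 = 1/6 ✓
b·c³: (-688/42735)·(-343/64) + (-1331/53280)·19683/1331 + 563/1056·1 = 1/4 ✓
b·(c∘Ac): (-1331/53280)·14985/5324 + 563/1056·825/2252 = 1/8 ✓
b·Ac²: (-1331/53280)·(-3885/1936) + 563/1056·561/9008 = 1/12 ✓
b·A²c: 563/1056·44/563 = 1/24 ✓; 4 stages ⇒ order 4.

4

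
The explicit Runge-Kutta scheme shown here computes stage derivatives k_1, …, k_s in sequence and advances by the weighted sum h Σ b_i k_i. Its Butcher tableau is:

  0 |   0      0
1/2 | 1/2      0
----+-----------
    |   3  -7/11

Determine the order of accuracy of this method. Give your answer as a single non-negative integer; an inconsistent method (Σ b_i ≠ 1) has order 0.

b = (3, -7/11)
c = (0, 1/2)
Σ b_i: 3·1 + (-7/11)·1 = 26/11 ≠ 1 ⇒ order 0.

0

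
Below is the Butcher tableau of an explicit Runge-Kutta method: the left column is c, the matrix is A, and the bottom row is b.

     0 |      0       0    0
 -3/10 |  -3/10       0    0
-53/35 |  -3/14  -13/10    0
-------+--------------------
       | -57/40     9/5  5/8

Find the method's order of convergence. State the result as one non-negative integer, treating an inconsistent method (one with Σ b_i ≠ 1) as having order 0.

b = (-57/40, 9/5, 5/8)
c = (0, -3/10, -53/35)
Ac = (0, 0, 39/100)
Σ b_i: (-57/40)·1 + 9/5·1 + 5/8·1 = 1 ✓
b·c: 9/5·(-3/10) + 5/8·(-53/35) = -2081/1400 ≠ 1/2 ⇒ order 1.

1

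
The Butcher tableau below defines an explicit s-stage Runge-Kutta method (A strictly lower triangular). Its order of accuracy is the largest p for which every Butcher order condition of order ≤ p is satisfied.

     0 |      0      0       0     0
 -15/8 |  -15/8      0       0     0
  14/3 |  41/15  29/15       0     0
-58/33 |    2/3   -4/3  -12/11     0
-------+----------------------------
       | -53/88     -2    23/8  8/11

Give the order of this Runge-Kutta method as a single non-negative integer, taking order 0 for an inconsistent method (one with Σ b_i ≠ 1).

b = (-53/88, -2, 23/8, 8/11)
c = (0, -15/8, 14/3, -58/33)
Ac = (0, 0, -29/8, -57/22)
Σ b_i: (-53/88)·1 + (-2)·1 + 23/8·1 + 8/11·1 = 1 ✓
b·c: (-2)·(-15/8) + 23/8·14/3 + 8/11·(-58/33) = 3845/242 ≠ 1/2 ⇒ order 1.

1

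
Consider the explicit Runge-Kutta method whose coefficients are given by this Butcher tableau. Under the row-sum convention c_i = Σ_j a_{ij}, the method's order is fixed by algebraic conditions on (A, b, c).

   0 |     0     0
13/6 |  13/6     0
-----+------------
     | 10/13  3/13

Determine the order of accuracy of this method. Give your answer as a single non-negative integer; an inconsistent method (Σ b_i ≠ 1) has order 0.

b = (10/13, 3/13)
c = (0, 13/6)
Σ b_i: 10/13·1 + 3/13·1 = 1 ✓
b·c: 3/13·13/6 = 1/2 ✓; 2 stages ⇒ order 2.

2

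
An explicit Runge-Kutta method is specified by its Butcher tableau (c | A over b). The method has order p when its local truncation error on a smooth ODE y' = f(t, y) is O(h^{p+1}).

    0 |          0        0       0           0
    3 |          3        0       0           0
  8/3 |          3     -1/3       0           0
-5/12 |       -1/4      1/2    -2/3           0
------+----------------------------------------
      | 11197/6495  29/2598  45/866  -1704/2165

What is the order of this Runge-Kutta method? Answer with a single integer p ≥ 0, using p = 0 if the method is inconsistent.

3

b = (11197/6495, 29/2598, 45/866, -1704/2165)
c = (0, 3, 8/3, -5/12)
Ac = (0, 0, -1, -5/18)
Σ b_i: 11197/6495·1 + 29/2598·1 + 45/866·1 + (-1704/2165)·1 = 1 ✓
b·c: 29/2598·3 + 45/866·8/3 + (-1704/2165)·(-5/12) = 1/2 ✓
b·c²: 29/2598·9 + 45/866·64/9 + (-1704/2165)·25/144 = 1/3 ✓
b·Ac: 45/866·(-1) + (-1704/2165)·(-5/18) = 1/6 ✓
b·c³: 29/2598·27 + 45/866·512/27 + (-1704/2165)·(-125/1728) = 41891/31176 ≠ 1/4 ⇒ order 3.
b·(c∘Ac): 45/866·(-8/3) + (-1704/2165)·25/216 = -895/3897 ≠ 1/8
b·Ac²: 45/866·(-3) + (-1704/2165)·(-13/54) = 1309/38970 ≠ 1/12
b·A²c: (-1704/2165)·2/3 = -1136/2165 ≠ 1/24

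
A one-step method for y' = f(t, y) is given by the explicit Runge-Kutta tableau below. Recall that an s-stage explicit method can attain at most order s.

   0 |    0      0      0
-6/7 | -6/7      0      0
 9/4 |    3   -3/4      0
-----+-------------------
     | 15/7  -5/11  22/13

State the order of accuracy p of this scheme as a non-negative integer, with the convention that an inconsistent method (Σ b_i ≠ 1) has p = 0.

b = (15/7, -5/11, 22/13)
c = (0, -6/7, 9/4)
Ac = (0, 0, 9/14)
Σ b_i: 15/7·1 + (-5/11)·1 + 22/13·1 = 3384/1001 ≠ 1 ⇒ order 0.

0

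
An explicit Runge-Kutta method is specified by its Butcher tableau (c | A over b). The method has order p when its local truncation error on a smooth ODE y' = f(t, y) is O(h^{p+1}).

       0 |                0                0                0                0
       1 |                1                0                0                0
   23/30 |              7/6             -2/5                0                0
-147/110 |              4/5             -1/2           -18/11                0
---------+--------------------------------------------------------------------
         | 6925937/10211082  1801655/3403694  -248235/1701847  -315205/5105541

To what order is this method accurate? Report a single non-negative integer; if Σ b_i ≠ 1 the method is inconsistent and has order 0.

3

b = (6925937/10211082, 1801655/3403694, -248235/1701847, -315205/5105541)
c = (0, 1, 23/30, -147/110)
Ac = (0, 0, -2/5, -193/110)
Σ b_i: 6925937/10211082·1 + 1801655/3403694·1 + (-248235/1701847)·1 + (-315205/5105541)·1 = 1 ✓
b·c: 1801655/3403694·1 + (-248235/1701847)·23/30 + (-315205/5105541)·(-147/110) = 1/2 ✓
b·c²: 1801655/3403694·1 + (-248235/1701847)·529/900 + (-315205/5105541)·21609/12100 = 1/3 ✓
b·Ac: (-248235/1701847)·(-2/5) + (-315205/5105541)·(-193/110) = 1/6 ✓
b·c³: 1801655/3403694·1 + (-248235/1701847)·12167/27000 + (-315205/5105541)·(-3176523/1331000) = 735229337/1203448950 ≠ 1/4 ⇒ order 3.
b·(c∘Ac): (-248235/1701847)·(-23/75) + (-315205/5105541)·28371/12100 = -3404589/34036940 ≠ 1/8
b·Ac²: (-248235/1701847)·(-2/5) + (-315205/5105541)·(-402/275) = 180632/1215605 ≠ 1/12
b·A²c: (-315205/5105541)·36/55 = -68772/1701847 ≠ 1/24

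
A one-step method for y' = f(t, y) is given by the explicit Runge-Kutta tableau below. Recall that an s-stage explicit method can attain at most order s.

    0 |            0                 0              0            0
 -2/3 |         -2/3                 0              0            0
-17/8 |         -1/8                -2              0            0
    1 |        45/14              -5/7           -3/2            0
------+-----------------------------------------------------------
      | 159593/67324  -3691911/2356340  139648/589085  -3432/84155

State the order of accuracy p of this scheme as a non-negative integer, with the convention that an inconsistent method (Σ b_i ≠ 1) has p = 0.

b = (159593/67324, -3691911/2356340, 139648/589085, -3432/84155)
c = (0, -2/3, -17/8, 1)
Ac = (0, 0, 4/3, 1231/336)
Σ b_i: 159593/67324·1 + (-3691911/2356340)·1 + 139648/589085·1 + (-3432/84155)·1 = 1 ✓
b·c: (-3691911/2356340)·(-2/3) + 139648/589085·(-17/8) + (-3432/84155)·1 = 1/2 ✓
b·c²: (-3691911/2356340)·4/9 + 139648/589085·289/64 + (-3432/84155)·1 = 1/3 ✓
b·Ac: 139648/589085·4/3 + (-3432/84155)·1231/336 = 1/6 ✓
b·c³: (-3691911/2356340)·(-8/27) + 139648/589085·(-4913/512) + (-3432/84155)·1 = -1121729/605916 ≠ 1/4 ⇒ order 3.
b·(c∘Ac): 139648/589085·(-17/6) + (-3432/84155)·1231/336 = -580423/706902 ≠ 1/8
b·Ac²: 139648/589085·(-8/9) + (-3432/84155)·(-57181/8064) = 190163/2423664 ≠ 1/12
b·A²c: (-3432/84155)·(-2) = 6864/84155 ≠ 1/24

3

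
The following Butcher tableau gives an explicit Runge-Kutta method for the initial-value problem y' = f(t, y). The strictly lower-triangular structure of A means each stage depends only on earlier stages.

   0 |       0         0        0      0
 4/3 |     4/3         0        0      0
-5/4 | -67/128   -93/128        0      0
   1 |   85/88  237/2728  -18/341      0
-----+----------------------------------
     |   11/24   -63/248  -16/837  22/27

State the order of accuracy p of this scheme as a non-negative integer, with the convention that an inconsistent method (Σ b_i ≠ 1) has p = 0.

b = (11/24, -63/248, -16/837, 22/27)
c = (0, 4/3, -5/4, 1)
Ac = (0, 0, -31/32, 2/11)
Σ b_i: 11/24·1 + (-63/248)·1 + (-16/837)·1 + 22/27·1 = 1 ✓
b·c: (-63/248)·4/3 + (-16/837)·(-5/4) + 22/27·1 = 1/2 ✓
b·c²: (-63/248)·16/9 + (-16/837)·25/16 + 22/27·1 = 1/3 ✓
b·Ac: (-16/837)·(-31/32) + 22/27·2/11 = 1/6 ✓
b·c³: (-63/248)·64/27 + (-16/837)·(-125/64) + 22/27·1 = 1/4 ✓
b·(c∘Ac): (-16/837)·155/128 + 22/27·2/11 = 1/8 ✓
b·Ac²: (-16/837)·(-31/24) + 22/27·19/264 = 1/12 ✓
b·A²c: 22/27·9/176 = 1/24 ✓; 4 stages ⇒ order 4.

4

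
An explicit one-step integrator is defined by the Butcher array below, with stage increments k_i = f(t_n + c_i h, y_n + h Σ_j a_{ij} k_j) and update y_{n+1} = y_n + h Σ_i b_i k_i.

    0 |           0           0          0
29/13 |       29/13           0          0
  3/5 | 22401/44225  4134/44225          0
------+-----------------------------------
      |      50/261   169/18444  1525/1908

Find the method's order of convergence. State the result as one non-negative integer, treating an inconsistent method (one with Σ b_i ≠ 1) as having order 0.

3

b = (50/261, 169/18444, 1525/1908)
c = (0, 29/13, 3/5)
Ac = (0, 0, 318/1525)
Σ b_i: 50/261·1 + 169/18444·1 + 1525/1908·1 = 1 ✓
b·c: 169/18444·29/13 + 1525/1908·3/5 = 1/2 ✓
b·c²: 169/18444·841/169 + 1525/1908·9/25 = 1/3 ✓
b·Ac: 1525/1908·318/1525 = 1/6 ✓; 3 stages ⇒ order 3.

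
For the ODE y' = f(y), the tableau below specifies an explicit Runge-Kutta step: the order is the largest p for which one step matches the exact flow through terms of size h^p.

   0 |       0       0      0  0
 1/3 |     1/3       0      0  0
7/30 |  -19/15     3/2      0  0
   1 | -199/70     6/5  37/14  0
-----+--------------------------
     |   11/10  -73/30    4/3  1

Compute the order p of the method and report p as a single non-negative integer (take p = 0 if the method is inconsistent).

2

b = (11/10, -73/30, 4/3, 1)
c = (0, 1/3, 7/30, 1)
Ac = (0, 0, 1/2, 61/60)
Σ b_i: 11/10·1 + (-73/30)·1 + 4/3·1 + 1·1 = 1 ✓
b·c: (-73/30)·1/3 + 4/3·7/30 + 1·1 = 1/2 ✓
b·c²: (-73/30)·1/9 + 4/3·49/900 + 1·1 = 361/450 ≠ 1/3 ⇒ order 2.
b·Ac: 4/3·1/2 + 1·61/60 = 101/60 ≠ 1/6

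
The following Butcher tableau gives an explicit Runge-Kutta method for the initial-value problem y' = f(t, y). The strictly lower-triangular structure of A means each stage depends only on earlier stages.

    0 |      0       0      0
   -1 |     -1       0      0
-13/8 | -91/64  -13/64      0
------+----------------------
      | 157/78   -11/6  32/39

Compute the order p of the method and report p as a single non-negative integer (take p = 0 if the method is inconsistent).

3

b = (157/78, -11/6, 32/39)
c = (0, -1, -13/8)
Ac = (0, 0, 13/64)
Σ b_i: 157/78·1 + (-11/6)·1 + 32/39·1 = 1 ✓
b·c: (-11/6)·(-1) + 32/39·(-13/8) = 1/2 ✓
b·c²: (-11/6)·1 + 32/39·169/64 = 1/3 ✓
b·Ac: 32/39·13/64 = 1/6 ✓; 3 stages ⇒ order 3.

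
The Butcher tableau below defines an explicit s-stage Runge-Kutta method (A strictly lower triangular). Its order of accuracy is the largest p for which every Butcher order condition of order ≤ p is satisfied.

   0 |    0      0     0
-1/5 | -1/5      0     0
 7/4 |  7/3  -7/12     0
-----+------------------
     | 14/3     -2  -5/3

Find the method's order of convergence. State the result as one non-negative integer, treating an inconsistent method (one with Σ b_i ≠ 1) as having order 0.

b = (14/3, -2, -5/3)
c = (0, -1/5, 7/4)
Ac = (0, 0, 7/60)
Σ b_i: 14/3·1 + (-2)·1 + (-5/3)·1 = 1 ✓
b·c: (-2)·(-1/5) + (-5/3)·7/4 = -151/60 ≠ 1/2 ⇒ order 1.

1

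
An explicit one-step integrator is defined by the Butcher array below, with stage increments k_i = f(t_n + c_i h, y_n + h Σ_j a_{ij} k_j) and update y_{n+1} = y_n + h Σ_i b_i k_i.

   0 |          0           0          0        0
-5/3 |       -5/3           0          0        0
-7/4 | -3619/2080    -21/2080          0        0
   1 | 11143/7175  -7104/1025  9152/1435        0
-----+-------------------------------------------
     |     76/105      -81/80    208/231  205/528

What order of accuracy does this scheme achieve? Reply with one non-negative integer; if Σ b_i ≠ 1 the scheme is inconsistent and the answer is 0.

b = (76/105, -81/80, 208/231, 205/528)
c = (0, -5/3, -7/4, 1)
Ac = (0, 0, 7/416, 16/41)
Σ b_i: 76/105·1 + (-81/80)·1 + 208/231·1 + 205/528·1 = 1 ✓
b·c: (-81/80)·(-5/3) + 208/231·(-7/4) + 205/528·1 = 1/2 ✓
b·c²: (-81/80)·25/9 + 208/231·49/16 + 205/528·1 = 1/3 ✓
b·Ac: 208/231·7/416 + 205/528·16/41 = 1/6 ✓
b·c³: (-81/80)·(-125/27) + 208/231·(-343/64) + 205/528·1 = 1/4 ✓
b·(c∘Ac): 208/231·(-49/1664) + 205/528·16/41 = 1/8 ✓
b·Ac²: 208/231·(-35/1248) + 205/528·172/615 = 1/12 ✓
b·A²c: 205/528·22/205 = 1/24 ✓; 4 stages ⇒ order 4.

4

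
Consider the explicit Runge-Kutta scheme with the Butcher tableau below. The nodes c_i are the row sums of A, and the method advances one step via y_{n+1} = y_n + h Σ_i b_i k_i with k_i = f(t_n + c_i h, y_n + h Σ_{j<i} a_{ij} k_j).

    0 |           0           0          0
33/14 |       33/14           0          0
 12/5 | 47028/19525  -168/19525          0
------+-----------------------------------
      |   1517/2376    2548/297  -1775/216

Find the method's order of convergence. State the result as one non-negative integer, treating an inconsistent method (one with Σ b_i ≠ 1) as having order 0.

3

b = (1517/2376, 2548/297, -1775/216)
c = (0, 33/14, 12/5)
Ac = (0, 0, -36/1775)
Σ b_i: 1517/2376·1 + 2548/297·1 + (-1775/216)·1 = 1 ✓
b·c: 2548/297·33/14 + (-1775/216)·12/5 = 1/2 ✓
b·c²: 2548/297·1089/196 + (-1775/216)·144/25 = 1/3 ✓
b·Ac: (-1775/216)·(-36/1775) = 1/6 ✓; 3 stages ⇒ order 3.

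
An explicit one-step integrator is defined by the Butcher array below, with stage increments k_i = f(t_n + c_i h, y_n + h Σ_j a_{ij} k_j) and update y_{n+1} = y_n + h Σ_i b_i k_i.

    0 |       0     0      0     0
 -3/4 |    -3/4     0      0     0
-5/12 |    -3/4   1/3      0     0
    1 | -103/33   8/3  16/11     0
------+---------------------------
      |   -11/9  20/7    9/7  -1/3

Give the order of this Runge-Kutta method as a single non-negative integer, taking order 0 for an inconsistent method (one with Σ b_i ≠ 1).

0

b = (-11/9, 20/7, 9/7, -1/3)
c = (0, -3/4, -5/12, 1)
Ac = (0, 0, -1/4, -86/33)
Σ b_i: (-11/9)·1 + 20/7·1 + 9/7·1 + (-1/3)·1 = 163/63 ≠ 1 ⇒ order 0.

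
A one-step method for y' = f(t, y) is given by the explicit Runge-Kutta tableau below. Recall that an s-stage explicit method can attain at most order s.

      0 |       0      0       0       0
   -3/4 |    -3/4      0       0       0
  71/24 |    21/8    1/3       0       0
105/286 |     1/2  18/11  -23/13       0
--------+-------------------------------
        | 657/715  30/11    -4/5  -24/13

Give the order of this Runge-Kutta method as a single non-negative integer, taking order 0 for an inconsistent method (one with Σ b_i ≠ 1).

1

b = (657/715, 30/11, -4/5, -24/13)
c = (0, -3/4, 71/24, 105/286)
Ac = (0, 0, -1/4, -22175/3432)
Σ b_i: 657/715·1 + 30/11·1 + (-4/5)·1 + (-24/13)·1 = 1 ✓
b·c: 30/11·(-3/4) + (-4/5)·71/24 + (-24/13)·105/286 = -141932/27885 ≠ 1/2 ⇒ order 1.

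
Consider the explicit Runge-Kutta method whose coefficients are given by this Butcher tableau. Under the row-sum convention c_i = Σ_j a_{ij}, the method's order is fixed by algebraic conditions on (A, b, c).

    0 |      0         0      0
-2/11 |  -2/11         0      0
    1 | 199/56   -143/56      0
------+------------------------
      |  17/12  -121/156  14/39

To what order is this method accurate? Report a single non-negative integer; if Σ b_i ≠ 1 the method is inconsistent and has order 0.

b = (17/12, -121/156, 14/39)
c = (0, -2/11, 1)
Ac = (0, 0, 13/28)
Σ b_i: 17/12·1 + (-121/156)·1 + 14/39·1 = 1 ✓
b·c: (-121/156)·(-2/11) + 14/39·1 = 1/2 ✓
b·c²: (-121/156)·4/121 + 14/39·1 = 1/3 ✓
b·Ac: 14/39·13/28 = 1/6 ✓; 3 stages ⇒ order 3.

3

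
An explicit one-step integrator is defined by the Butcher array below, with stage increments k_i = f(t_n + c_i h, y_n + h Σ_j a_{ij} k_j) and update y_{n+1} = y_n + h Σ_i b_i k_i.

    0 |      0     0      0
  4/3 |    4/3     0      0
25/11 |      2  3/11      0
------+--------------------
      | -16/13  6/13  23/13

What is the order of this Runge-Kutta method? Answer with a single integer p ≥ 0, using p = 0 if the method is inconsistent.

b = (-16/13, 6/13, 23/13)
c = (0, 4/3, 25/11)
Ac = (0, 0, 4/11)
Σ b_i: (-16/13)·1 + 6/13·1 + 23/13·1 = 1 ✓
b·c: 6/13·4/3 + 23/13·25/11 = 51/11 ≠ 1/2 ⇒ order 1.

1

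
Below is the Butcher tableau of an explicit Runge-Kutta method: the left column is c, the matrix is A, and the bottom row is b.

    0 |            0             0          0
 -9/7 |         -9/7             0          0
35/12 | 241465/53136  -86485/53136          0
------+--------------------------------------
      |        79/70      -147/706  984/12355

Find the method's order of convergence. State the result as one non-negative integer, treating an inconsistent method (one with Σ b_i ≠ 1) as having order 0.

b = (79/70, -147/706, 984/12355)
c = (0, -9/7, 35/12)
Ac = (0, 0, 12355/5904)
Σ b_i: 79/70·1 + (-147/706)·1 + 984/12355·1 = 1 ✓
b·c: (-147/706)·(-9/7) + 984/12355·35/12 = 1/2 ✓
b·c²: (-147/706)·81/49 + 984/12355·1225/144 = 1/3 ✓
b·Ac: 984/12355·12355/5904 = 1/6 ✓; 3 stages ⇒ order 3.

3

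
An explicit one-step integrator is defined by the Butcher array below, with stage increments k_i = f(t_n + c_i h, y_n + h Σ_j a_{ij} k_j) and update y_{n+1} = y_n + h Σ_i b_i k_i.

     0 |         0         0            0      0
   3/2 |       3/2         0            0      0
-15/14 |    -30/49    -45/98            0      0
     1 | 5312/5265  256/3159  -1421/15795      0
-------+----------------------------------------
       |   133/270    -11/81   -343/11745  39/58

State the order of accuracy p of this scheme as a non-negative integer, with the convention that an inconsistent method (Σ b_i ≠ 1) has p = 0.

4

b = (133/270, -11/81, -343/11745, 39/58)
c = (0, 3/2, -15/14, 1)
Ac = (0, 0, -135/196, 17/78)
Σ b_i: 133/270·1 + (-11/81)·1 + (-343/11745)·1 + 39/58·1 = 1 ✓
b·c: (-11/81)·3/2 + (-343/11745)·(-15/14) + 39/58·1 = 1/2 ✓
b·c²: (-11/81)·9/4 + (-343/11745)·225/196 + 39/58·1 = 1/3 ✓
b·Ac: (-343/11745)·(-135/196) + 39/58·17/78 = 1/6 ✓
b·c³: (-11/81)·27/8 + (-343/11745)·(-3375/2744) + 39/58·1 = 1/4 ✓
b·(c∘Ac): (-343/11745)·2025/2744 + 39/58·17/78 = 1/8 ✓
b·Ac²: (-343/11745)·(-405/392) + 39/58·37/468 = 1/12 ✓
b·A²c: 39/58·29/468 = 1/24 ✓; 4 stages ⇒ order 4.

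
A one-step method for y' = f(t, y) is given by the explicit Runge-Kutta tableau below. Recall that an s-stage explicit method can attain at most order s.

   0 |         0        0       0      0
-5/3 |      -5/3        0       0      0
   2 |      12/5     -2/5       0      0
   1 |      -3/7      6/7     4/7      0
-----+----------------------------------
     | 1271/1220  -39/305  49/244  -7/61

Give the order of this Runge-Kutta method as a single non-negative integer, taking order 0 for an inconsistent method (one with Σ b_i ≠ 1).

3

b = (1271/1220, -39/305, 49/244, -7/61)
c = (0, -5/3, 2, 1)
Ac = (0, 0, 2/3, -2/7)
Σ b_i: 1271/1220·1 + (-39/305)·1 + 49/244·1 + (-7/61)·1 = 1 ✓
b·c: (-39/305)·(-5/3) + 49/244·2 + (-7/61)·1 = 1/2 ✓
b·c²: (-39/305)·25/9 + 49/244·4 + (-7/61)·1 = 1/3 ✓
b·Ac: 49/244·2/3 + (-7/61)·(-2/7) = 1/6 ✓
b·c³: (-39/305)·(-125/27) + 49/244·8 + (-7/61)·1 = 1144/549 ≠ 1/4 ⇒ order 3.
b·(c∘Ac): 49/244·4/3 + (-7/61)·(-2/7) = 55/183 ≠ 1/8
b·Ac²: 49/244·(-10/9) + (-7/61)·14/3 = -833/1098 ≠ 1/12
b·A²c: (-7/61)·8/21 = -8/183 ≠ 1/24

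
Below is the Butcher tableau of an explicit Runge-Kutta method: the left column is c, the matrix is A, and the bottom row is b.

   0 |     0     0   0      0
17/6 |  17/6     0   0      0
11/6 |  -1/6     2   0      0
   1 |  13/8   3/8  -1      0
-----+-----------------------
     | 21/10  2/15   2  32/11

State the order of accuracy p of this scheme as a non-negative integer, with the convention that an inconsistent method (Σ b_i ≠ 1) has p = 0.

b = (21/10, 2/15, 2, 32/11)
c = (0, 17/6, 11/6, 1)
Ac = (0, 0, 17/3, -37/48)
Σ b_i: 21/10·1 + 2/15·1 + 2·1 + 32/11·1 = 2357/330 ≠ 1 ⇒ order 0.

0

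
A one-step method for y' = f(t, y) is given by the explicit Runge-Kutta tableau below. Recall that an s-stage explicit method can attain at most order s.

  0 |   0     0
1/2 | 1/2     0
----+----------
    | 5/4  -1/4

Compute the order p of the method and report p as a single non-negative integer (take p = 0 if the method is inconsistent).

b = (5/4, -1/4)
c = (0, 1/2)
Σ b_i: 5/4·1 + (-1/4)·1 = 1 ✓
b·c: (-1/4)·1/2 = -1/8 ≠ 1/2 ⇒ order 1.

1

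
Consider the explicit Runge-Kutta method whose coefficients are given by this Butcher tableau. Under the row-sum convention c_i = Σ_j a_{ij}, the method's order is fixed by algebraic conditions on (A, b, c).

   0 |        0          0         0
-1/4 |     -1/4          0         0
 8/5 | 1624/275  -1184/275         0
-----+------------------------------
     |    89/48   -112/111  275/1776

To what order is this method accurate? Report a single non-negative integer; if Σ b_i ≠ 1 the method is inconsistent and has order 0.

b = (89/48, -112/111, 275/1776)
c = (0, -1/4, 8/5)
Ac = (0, 0, 296/275)
Σ b_i: 89/48·1 + (-112/111)·1 + 275/1776·1 = 1 ✓
b·c: (-112/111)·(-1/4) + 275/1776·8/5 = 1/2 ✓
b·c²: (-112/111)·1/16 + 275/1776·64/25 = 1/3 ✓
b·Ac: 275/1776·296/275 = 1/6 ✓; 3 stages ⇒ order 3.

3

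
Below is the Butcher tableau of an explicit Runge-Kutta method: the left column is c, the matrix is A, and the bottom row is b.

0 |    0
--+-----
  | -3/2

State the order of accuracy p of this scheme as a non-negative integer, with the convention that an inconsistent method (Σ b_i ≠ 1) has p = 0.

b = (-3/2)
c = (0)
Σ b_i: (-3/2)·1 = -3/2 ≠ 1 ⇒ order 0.

0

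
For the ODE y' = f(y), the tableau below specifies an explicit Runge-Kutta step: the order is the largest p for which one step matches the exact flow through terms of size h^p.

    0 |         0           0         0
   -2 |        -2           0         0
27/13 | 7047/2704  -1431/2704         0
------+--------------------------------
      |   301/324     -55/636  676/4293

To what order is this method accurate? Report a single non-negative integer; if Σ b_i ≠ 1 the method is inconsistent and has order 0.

3

b = (301/324, -55/636, 676/4293)
c = (0, -2, 27/13)
Ac = (0, 0, 1431/1352)
Σ b_i: 301/324·1 + (-55/636)·1 + 676/4293·1 = 1 ✓
b·c: (-55/636)·(-2) + 676/4293·27/13 = 1/2 ✓
b·c²: (-55/636)·4 + 676/4293·729/169 = 1/3 ✓
b·Ac: 676/4293·1431/1352 = 1/6 ✓; 3 stages ⇒ order 3.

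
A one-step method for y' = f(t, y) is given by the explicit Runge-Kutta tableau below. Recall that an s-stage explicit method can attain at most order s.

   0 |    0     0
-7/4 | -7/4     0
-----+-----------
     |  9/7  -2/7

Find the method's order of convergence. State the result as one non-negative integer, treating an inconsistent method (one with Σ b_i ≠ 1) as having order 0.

b = (9/7, -2/7)
c = (0, -7/4)
Σ b_i: 9/7·1 + (-2/7)·1 = 1 ✓
b·c: (-2/7)·(-7/4) = 1/2 ✓; 2 stages ⇒ order 2.

2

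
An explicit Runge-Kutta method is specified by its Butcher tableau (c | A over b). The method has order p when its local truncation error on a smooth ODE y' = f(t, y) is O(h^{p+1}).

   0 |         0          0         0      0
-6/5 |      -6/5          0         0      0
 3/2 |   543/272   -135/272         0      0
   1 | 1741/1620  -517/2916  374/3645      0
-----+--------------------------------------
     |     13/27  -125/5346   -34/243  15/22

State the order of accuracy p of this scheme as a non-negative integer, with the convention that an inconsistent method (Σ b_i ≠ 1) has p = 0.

b = (13/27, -125/5346, -34/243, 15/22)
c = (0, -6/5, 3/2, 1)
Ac = (0, 0, 81/136, 11/30)
Σ b_i: 13/27·1 + (-125/5346)·1 + (-34/243)·1 + 15/22·1 = 1 ✓
b·c: (-125/5346)·(-6/5) + (-34/243)·3/2 + 15/22·1 = 1/2 ✓
b·c²: (-125/5346)·36/25 + (-34/243)·9/4 + 15/22·1 = 1/3 ✓
b·Ac: (-34/243)·81/136 + 15/22·11/30 = 1/6 ✓
b·c³: (-125/5346)·(-216/125) + (-34/243)·27/8 + 15/22·1 = 1/4 ✓
b·(c∘Ac): (-34/243)·243/272 + 15/22·11/30 = 1/8 ✓
b·Ac²: (-34/243)·(-243/340) + 15/22·(-11/450) = 1/12 ✓
b·A²c: 15/22·11/180 = 1/24 ✓; 4 stages ⇒ order 4.

4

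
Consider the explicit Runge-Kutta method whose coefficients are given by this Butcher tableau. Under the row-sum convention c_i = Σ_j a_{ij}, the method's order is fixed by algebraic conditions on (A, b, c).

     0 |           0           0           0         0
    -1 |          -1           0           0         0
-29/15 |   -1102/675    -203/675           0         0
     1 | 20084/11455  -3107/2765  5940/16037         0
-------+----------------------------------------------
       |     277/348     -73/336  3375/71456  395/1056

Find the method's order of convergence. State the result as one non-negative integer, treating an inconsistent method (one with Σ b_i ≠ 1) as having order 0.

4

b = (277/348, -73/336, 3375/71456, 395/1056)
c = (0, -1, -29/15, 1)
Ac = (0, 0, 203/675, 161/395)
Σ b_i: 277/348·1 + (-73/336)·1 + 3375/71456·1 + 395/1056·1 = 1 ✓
b·c: (-73/336)·(-1) + 3375/71456·(-29/15) + 395/1056·1 = 1/2 ✓
b·c²: (-73/336)·1 + 3375/71456·841/225 + 395/1056·1 = 1/3 ✓
b·Ac: 3375/71456·203/675 + 395/1056·161/395 = 1/6 ✓
b·c³: (-73/336)·(-1) + 3375/71456·(-24389/3375) + 395/1056·1 = 1/4 ✓
b·(c∘Ac): 3375/71456·(-5887/10125) + 395/1056·161/395 = 1/8 ✓
b·Ac²: 3375/71456·(-203/675) + 395/1056·103/395 = 1/12 ✓
b·A²c: 395/1056·44/395 = 1/24 ✓; 4 stages ⇒ order 4.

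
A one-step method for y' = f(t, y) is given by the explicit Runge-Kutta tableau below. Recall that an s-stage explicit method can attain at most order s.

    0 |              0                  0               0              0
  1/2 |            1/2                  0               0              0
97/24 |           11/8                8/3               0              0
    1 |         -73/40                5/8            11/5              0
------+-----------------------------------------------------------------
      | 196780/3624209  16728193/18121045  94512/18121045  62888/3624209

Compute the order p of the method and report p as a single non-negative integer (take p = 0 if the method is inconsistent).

3

b = (196780/3624209, 16728193/18121045, 94512/18121045, 62888/3624209)
c = (0, 1/2, 97/24, 1)
Ac = (0, 0, 4/3, 2209/240)
Σ b_i: 196780/3624209·1 + 16728193/18121045·1 + 94512/18121045·1 + 62888/3624209·1 = 1 ✓
b·c: 16728193/18121045·1/2 + 94512/18121045·97/24 + 62888/3624209·1 = 1/2 ✓
b·c²: 16728193/18121045·1/4 + 94512/18121045·9409/576 + 62888/3624209·1 = 1/3 ✓
b·Ac: 94512/18121045·4/3 + 62888/3624209·2209/240 = 1/6 ✓
b·c³: 16728193/18121045·1/8 + 94512/18121045·912673/13824 + 62888/3624209·1 = 497965361/1043772192 ≠ 1/4 ⇒ order 3.
b·(c∘Ac): 94512/18121045·97/18 + 62888/3624209·2209/240 = 20420837/108726270 ≠ 1/8
b·Ac²: 94512/18121045·2/3 + 62888/3624209·103949/2880 = 164335933/260943048 ≠ 1/12
b·A²c: 62888/3624209·44/15 = 2767072/54363135 ≠ 1/24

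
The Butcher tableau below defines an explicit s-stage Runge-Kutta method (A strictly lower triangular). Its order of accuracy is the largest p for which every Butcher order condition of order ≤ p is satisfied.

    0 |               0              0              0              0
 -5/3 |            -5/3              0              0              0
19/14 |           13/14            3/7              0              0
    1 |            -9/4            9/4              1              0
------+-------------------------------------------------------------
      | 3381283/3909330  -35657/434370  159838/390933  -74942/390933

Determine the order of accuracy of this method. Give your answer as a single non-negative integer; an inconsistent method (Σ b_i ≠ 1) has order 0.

b = (3381283/3909330, -35657/434370, 159838/390933, -74942/390933)
c = (0, -5/3, 19/14, 1)
Ac = (0, 0, -5/7, -67/28)
Σ b_i: 3381283/3909330·1 + (-35657/434370)·1 + 159838/390933·1 + (-74942/390933)·1 = 1 ✓
b·c: (-35657/434370)·(-5/3) + 159838/390933·19/14 + (-74942/390933)·1 = 1/2 ✓
b·c²: (-35657/434370)·25/9 + 159838/390933·361/196 + (-74942/390933)·1 = 1/3 ✓
b·Ac: 159838/390933·(-5/7) + (-74942/390933)·(-67/28) = 1/6 ✓
b·c³: (-35657/434370)·(-125/27) + 159838/390933·6859/2744 + (-74942/390933)·1 = 5677987/4691196 ≠ 1/4 ⇒ order 3.
b·(c∘Ac): 159838/390933·(-95/98) + (-74942/390933)·(-67/28) = 48761/781866 ≠ 1/8
b·Ac²: 159838/390933·25/21 + (-74942/390933)·793/98 = -8738837/8209593 ≠ 1/12
b·A²c: (-74942/390933)·(-5/7) = 53530/390933 ≠ 1/24

3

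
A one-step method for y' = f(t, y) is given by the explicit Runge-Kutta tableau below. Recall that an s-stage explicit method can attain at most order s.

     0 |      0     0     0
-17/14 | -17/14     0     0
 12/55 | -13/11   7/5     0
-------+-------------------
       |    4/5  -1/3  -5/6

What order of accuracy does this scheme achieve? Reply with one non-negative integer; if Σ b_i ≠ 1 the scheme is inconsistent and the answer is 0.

b = (4/5, -1/3, -5/6)
c = (0, -17/14, 12/55)
Ac = (0, 0, -17/10)
Σ b_i: 4/5·1 + (-1/3)·1 + (-5/6)·1 = -11/30 ≠ 1 ⇒ order 0.

0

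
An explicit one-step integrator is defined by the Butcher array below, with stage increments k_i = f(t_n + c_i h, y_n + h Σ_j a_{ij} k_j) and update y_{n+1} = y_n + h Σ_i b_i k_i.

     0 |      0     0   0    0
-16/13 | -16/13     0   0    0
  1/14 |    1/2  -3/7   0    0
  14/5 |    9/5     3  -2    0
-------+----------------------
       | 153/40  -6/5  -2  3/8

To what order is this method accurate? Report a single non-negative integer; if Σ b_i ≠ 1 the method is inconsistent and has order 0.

1

b = (153/40, -6/5, -2, 3/8)
c = (0, -16/13, 1/14, 14/5)
Ac = (0, 0, 48/91, -349/91)
Σ b_i: 153/40·1 + (-6/5)·1 + (-2)·1 + 3/8·1 = 1 ✓
b·c: (-6/5)·(-16/13) + (-2)·1/14 + 3/8·14/5 = 4339/1820 ≠ 1/2 ⇒ order 1.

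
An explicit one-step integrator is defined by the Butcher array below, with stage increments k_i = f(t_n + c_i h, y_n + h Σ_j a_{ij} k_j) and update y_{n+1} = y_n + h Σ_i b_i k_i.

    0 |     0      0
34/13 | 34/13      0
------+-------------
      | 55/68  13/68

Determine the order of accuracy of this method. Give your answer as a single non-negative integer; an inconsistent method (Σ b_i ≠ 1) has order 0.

b = (55/68, 13/68)
c = (0, 34/13)
Σ b_i: 55/68·1 + 13/68·1 = 1 ✓
b·c: 13/68·34/13 = 1/2 ✓; 2 stages ⇒ order 2.

2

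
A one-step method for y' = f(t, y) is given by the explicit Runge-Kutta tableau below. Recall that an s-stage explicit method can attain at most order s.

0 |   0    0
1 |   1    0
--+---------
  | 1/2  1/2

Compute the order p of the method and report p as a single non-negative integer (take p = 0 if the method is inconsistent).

2

b = (1/2, 1/2)
c = (0, 1)
Σ b_i: 1/2·1 + 1/2·1 = 1 ✓
b·c: 1/2·1 = 1/2 ✓; 2 stages ⇒ order 2.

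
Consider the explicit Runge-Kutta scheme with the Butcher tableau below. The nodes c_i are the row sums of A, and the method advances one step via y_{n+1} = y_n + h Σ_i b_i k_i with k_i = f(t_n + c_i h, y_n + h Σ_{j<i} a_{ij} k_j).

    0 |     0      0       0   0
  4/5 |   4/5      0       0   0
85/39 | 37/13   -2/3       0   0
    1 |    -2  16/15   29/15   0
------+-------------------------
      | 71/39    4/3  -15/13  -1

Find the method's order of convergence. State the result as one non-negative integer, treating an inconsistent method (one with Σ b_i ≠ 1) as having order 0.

b = (71/39, 4/3, -15/13, -1)
c = (0, 4/5, 85/39, 1)
Ac = (0, 0, -8/15, 14821/2925)
Σ b_i: 71/39·1 + 4/3·1 + (-15/13)·1 + (-1)·1 = 1 ✓
b·c: 4/3·4/5 + (-15/13)·85/39 + (-1)·1 = -6206/2535 ≠ 1/2 ⇒ order 1.

1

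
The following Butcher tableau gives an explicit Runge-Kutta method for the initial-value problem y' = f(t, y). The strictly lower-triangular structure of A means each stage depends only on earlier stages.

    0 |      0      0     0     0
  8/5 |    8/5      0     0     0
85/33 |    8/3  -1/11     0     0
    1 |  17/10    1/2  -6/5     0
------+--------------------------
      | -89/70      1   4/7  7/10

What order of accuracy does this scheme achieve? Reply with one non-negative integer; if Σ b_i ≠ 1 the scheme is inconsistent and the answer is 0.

b = (-89/70, 1, 4/7, 7/10)
c = (0, 8/5, 85/33, 1)
Ac = (0, 0, -8/55, -126/55)
Σ b_i: (-89/70)·1 + 1·1 + 4/7·1 + 7/10·1 = 1 ✓
b·c: 1·8/5 + 4/7·85/33 + 7/10·1 = 8713/2310 ≠ 1/2 ⇒ order 1.

1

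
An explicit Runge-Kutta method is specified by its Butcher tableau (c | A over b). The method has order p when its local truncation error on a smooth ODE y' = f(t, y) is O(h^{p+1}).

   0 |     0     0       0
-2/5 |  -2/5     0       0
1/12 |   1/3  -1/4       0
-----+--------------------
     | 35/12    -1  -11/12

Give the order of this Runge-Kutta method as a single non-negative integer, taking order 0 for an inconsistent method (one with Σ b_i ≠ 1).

b = (35/12, -1, -11/12)
c = (0, -2/5, 1/12)
Ac = (0, 0, 1/10)
Σ b_i: 35/12·1 + (-1)·1 + (-11/12)·1 = 1 ✓
b·c: (-1)·(-2/5) + (-11/12)·1/12 = 233/720 ≠ 1/2 ⇒ order 1.

1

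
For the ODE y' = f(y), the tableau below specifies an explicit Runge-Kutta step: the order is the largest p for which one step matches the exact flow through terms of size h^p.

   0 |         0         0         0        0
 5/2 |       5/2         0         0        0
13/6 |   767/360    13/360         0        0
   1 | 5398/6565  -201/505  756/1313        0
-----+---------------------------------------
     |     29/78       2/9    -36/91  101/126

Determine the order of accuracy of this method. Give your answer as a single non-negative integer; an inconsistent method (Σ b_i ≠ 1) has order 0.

4

b = (29/78, 2/9, -36/91, 101/126)
c = (0, 5/2, 13/6, 1)
Ac = (0, 0, 13/144, 51/202)
Σ b_i: 29/78·1 + 2/9·1 + (-36/91)·1 + 101/126·1 = 1 ✓
b·c: 2/9·5/2 + (-36/91)·13/6 + 101/126·1 = 1/2 ✓
b·c²: 2/9·25/4 + (-36/91)·169/36 + 101/126·1 = 1/3 ✓
b·Ac: (-36/91)·13/144 + 101/126·51/202 = 1/6 ✓
b·c³: 2/9·125/8 + (-36/91)·2197/216 + 101/126·1 = 1/4 ✓
b·(c∘Ac): (-36/91)·169/864 + 101/126·51/202 = 1/8 ✓
b·Ac²: (-36/91)·65/288 + 101/126·87/404 = 1/12 ✓
b·A²c: 101/126·21/404 = 1/24 ✓; 4 stages ⇒ order 4.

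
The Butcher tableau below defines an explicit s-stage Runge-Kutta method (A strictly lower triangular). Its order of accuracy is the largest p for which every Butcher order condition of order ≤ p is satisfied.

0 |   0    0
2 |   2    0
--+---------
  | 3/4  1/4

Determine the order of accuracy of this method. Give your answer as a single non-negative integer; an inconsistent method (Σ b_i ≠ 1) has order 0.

b = (3/4, 1/4)
c = (0, 2)
Σ b_i: 3/4·1 + 1/4·1 = 1 ✓
b·c: 1/4·2 = 1/2 ✓; 2 stages ⇒ order 2.

2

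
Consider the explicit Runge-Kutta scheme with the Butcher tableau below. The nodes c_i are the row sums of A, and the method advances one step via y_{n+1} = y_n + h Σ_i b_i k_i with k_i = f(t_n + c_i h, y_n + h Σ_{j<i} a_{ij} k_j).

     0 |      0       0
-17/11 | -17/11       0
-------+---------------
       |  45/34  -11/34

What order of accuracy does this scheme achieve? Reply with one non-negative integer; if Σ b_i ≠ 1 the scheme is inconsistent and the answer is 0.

b = (45/34, -11/34)
c = (0, -17/11)
Σ b_i: 45/34·1 + (-11/34)·1 = 1 ✓
b·c: (-11/34)·(-17/11) = 1/2 ✓; 2 stages ⇒ order 2.

2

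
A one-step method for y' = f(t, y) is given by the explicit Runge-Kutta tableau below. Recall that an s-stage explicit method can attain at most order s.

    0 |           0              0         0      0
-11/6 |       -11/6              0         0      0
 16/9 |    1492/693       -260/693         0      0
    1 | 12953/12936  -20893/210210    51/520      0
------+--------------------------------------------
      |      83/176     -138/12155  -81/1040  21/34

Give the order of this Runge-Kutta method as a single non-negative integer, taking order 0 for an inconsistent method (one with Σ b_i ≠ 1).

b = (83/176, -138/12155, -81/1040, 21/34)
c = (0, -11/6, 16/9, 1)
Ac = (0, 0, 130/189, 629/1764)
Σ b_i: 83/176·1 + (-138/12155)·1 + (-81/1040)·1 + 21/34·1 = 1 ✓
b·c: (-138/12155)·(-11/6) + (-81/1040)·16/9 + 21/34·1 = 1/2 ✓
b·c²: (-138/12155)·121/36 + (-81/1040)·256/81 + 21/34·1 = 1/3 ✓
b·Ac: (-81/1040)·130/189 + 21/34·629/1764 = 1/6 ✓
b·c³: (-138/12155)·(-1331/216) + (-81/1040)·4096/729 + 21/34·1 = 1/4 ✓
b·(c∘Ac): (-81/1040)·2080/1701 + 21/34·629/1764 = 1/8 ✓
b·Ac²: (-81/1040)·(-715/567) + 21/34·(-85/3528) = 1/12 ✓
b·A²c: 21/34·17/252 = 1/24 ✓; 4 stages ⇒ order 4.

4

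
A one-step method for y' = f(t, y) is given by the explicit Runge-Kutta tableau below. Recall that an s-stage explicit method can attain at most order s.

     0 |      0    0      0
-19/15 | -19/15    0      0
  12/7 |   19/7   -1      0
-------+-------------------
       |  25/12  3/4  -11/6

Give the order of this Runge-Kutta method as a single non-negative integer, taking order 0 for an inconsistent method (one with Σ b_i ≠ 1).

1

b = (25/12, 3/4, -11/6)
c = (0, -19/15, 12/7)
Ac = (0, 0, 19/15)
Σ b_i: 25/12·1 + 3/4·1 + (-11/6)·1 = 1 ✓
b·c: 3/4·(-19/15) + (-11/6)·12/7 = -573/140 ≠ 1/2 ⇒ order 1.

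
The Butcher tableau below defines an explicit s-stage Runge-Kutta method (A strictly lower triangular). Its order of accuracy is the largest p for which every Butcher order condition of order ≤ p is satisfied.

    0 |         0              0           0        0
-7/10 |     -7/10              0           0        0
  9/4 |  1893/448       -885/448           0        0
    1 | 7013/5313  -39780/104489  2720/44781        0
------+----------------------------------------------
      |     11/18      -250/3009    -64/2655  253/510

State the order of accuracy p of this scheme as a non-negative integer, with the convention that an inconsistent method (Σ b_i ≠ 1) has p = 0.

b = (11/18, -250/3009, -64/2655, 253/510)
c = (0, -7/10, 9/4, 1)
Ac = (0, 0, 177/128, 102/253)
Σ b_i: 11/18·1 + (-250/3009)·1 + (-64/2655)·1 + 253/510·1 = 1 ✓
b·c: (-250/3009)·(-7/10) + (-64/2655)·9/4 + 253/510·1 = 1/2 ✓
b·c²: (-250/3009)·49/100 + (-64/2655)·81/16 + 253/510·1 = 1/3 ✓
b·Ac: (-64/2655)·177/128 + 253/510·102/253 = 1/6 ✓
b·c³: (-250/3009)·(-343/1000) + (-64/2655)·729/64 + 253/510·1 = 1/4 ✓
b·(c∘Ac): (-64/2655)·1593/512 + 253/510·102/253 = 1/8 ✓
b·Ac²: (-64/2655)·(-1239/1280) + 253/510·153/1265 = 1/12 ✓
b·A²c: 253/510·85/1012 = 1/24 ✓; 4 stages ⇒ order 4.

4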